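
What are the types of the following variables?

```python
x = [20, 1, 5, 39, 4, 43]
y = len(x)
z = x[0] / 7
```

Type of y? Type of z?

len() returns int; int / int returns float

int, float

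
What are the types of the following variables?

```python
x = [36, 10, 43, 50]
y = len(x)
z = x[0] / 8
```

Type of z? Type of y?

int / int returns float; len() returns int

float, int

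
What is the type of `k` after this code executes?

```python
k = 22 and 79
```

'and' returns the last value when all truthy (79, which is int)

int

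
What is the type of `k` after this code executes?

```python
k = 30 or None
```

'or' returns first truthy value (30, int)

int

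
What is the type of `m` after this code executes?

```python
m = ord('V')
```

ord() returns int (Unicode code point)

int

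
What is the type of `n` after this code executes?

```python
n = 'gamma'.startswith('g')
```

str.startswith() returns bool

bool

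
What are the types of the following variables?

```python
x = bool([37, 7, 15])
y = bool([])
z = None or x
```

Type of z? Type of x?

None or <bool> returns the bool; bool() returns bool

bool, bool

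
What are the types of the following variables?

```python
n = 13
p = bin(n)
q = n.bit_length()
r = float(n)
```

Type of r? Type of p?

float() returns float; bin() returns str

float, str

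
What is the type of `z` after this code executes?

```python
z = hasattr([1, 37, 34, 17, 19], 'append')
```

hasattr() returns bool

bool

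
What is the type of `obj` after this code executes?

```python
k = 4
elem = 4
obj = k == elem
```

Equality comparison returns bool

bool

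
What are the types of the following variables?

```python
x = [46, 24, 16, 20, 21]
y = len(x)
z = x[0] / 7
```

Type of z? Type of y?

int / int returns float; len() returns int

float, int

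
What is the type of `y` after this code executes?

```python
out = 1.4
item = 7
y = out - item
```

float - int returns float (1.4 - 7 = -5.6)

float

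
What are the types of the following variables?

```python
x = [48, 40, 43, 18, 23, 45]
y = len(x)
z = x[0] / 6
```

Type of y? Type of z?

len() returns int; int / int returns float

int, float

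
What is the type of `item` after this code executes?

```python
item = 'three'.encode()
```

str.encode() returns bytes

bytes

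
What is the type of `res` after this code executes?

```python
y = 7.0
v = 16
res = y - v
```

float - int returns float (7.0 - 16 = -9.0)

float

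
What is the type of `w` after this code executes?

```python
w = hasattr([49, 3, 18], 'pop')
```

hasattr() returns bool

bool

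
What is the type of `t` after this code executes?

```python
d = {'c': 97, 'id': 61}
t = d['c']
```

Accessing dict[str, int] with key 'c' returns int value 97

int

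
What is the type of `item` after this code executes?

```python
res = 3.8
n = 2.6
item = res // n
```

float // float returns float (floor division preserves float type)

float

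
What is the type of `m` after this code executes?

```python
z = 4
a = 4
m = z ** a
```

int ** positive int returns int (4 ** 4 = 256)

int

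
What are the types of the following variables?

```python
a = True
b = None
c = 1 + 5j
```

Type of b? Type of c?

b is NoneType; c is complex

NoneType, complex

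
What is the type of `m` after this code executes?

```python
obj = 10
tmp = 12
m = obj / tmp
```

int / int always returns float in Python 3 (10 / 12 = 0.833333)

float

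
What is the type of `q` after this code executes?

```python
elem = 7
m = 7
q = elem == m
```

Equality comparison returns bool

bool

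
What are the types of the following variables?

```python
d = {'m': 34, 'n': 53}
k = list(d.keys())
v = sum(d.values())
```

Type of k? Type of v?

list(...) returns list; sum of int values returns int

list, int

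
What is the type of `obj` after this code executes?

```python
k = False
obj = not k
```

'not' always returns bool

bool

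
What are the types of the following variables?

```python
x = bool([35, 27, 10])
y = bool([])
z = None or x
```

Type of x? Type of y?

bool() returns bool; bool() returns bool

bool, bool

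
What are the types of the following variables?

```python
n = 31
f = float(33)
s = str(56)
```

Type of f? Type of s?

f is float; s is str

float, str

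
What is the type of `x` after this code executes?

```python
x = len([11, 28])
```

len() always returns int

int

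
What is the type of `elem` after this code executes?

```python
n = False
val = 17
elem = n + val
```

bool + int returns int (False is 0, so 0 + 17 = 17)

int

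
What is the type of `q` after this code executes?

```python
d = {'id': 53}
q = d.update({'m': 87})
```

dict.update() returns None

NoneType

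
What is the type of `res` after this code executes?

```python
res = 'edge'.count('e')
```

str.count() returns int

int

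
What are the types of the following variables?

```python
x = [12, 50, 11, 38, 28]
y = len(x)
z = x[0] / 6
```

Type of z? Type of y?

int / int returns float; len() returns int

float, int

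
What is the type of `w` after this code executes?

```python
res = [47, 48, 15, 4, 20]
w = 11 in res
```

'in' operator returns bool

bool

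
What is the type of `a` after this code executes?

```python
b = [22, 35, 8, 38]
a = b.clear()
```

list.clear() returns None

NoneType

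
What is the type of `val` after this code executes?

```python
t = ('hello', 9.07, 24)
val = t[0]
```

Index 0 of tuple is 'hello' which is str

str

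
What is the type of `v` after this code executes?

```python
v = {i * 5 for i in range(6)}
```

A set comprehension {expr for x in iterable} produces a set

set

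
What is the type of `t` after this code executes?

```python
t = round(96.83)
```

round() with no ndigits arg returns int

int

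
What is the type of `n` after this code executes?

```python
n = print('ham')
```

print() returns None

NoneType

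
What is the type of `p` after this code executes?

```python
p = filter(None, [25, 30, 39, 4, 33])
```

filter() returns a filter iterator object

filter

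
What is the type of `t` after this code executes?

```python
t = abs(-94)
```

abs() of int returns int

int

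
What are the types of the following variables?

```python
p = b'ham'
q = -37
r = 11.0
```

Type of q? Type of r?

q is int; r is float

int, float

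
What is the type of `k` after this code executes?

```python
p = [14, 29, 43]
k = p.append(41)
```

list.append() returns None (mutates in place)

NoneType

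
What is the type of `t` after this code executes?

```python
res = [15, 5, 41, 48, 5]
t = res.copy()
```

list.copy() returns list

list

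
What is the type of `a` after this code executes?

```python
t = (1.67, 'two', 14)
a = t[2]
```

Index 2 of tuple is 14 which is int

int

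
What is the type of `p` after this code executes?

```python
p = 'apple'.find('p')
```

str.find() returns int (index, or -1)

int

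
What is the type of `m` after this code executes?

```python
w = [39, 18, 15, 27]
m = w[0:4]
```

Slicing a list always returns a list

list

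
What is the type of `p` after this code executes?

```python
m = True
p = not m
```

'not' always returns bool

bool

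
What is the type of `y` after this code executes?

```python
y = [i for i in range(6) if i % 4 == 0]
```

A list comprehension [...] produces a list

list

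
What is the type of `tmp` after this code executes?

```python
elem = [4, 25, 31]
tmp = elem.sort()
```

list.sort() returns None (sorts in place)

NoneType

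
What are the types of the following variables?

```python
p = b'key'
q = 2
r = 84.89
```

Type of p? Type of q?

p is bytes; q is int

bytes, int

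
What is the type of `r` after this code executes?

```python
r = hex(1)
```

hex() returns str representation

str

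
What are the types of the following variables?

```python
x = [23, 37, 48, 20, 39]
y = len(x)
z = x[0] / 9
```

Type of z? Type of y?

int / int returns float; len() returns int

float, int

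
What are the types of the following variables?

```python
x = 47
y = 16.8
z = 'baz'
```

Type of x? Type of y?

x is int; y is float

int, float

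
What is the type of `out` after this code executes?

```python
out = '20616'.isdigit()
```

str.isdigit() returns bool

bool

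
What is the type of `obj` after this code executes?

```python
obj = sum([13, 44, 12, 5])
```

sum() of ints returns int

int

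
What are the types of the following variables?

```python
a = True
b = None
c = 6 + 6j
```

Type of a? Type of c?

a is bool; c is complex

bool, complex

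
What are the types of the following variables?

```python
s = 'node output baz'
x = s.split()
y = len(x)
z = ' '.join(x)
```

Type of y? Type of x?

len() returns int; str.split() returns list

int, list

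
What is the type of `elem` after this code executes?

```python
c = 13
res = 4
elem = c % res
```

int % int returns int (13 % 4 = 1)

int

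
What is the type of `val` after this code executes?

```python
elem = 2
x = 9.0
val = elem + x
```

int + float returns float (2 + 9.0 = 11.0)

float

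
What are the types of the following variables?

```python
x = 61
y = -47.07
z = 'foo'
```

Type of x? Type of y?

x is int; y is float

int, float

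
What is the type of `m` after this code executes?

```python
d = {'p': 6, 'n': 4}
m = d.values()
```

.values() returns a dict_values view object

dict_values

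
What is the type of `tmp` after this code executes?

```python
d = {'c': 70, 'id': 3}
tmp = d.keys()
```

.keys() returns a dict_keys view object

dict_keys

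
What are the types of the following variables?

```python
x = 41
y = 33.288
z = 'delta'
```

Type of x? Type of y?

x is int; y is float

int, float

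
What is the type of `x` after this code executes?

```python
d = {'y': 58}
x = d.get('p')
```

dict.get() returns None when key 'p' is not found and no default given

NoneType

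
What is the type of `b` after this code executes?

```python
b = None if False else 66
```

Ternary: condition is False, else branch (66) taken → int

int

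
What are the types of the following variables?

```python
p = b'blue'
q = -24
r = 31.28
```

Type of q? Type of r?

q is int; r is float

int, float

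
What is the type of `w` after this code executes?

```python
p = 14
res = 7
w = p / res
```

int / int always returns float in Python 3 (14 / 7 = 2)

float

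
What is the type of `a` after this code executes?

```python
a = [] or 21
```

'or' returns first truthy value (21, which is int)

int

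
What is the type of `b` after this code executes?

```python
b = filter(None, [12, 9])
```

filter() returns a filter iterator object

filter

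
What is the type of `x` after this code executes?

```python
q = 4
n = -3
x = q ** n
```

int ** negative int returns float

float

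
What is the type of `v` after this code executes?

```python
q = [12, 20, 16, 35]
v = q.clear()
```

list.clear() returns None

NoneType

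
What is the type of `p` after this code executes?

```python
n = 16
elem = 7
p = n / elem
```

int / int always returns float in Python 3 (16 / 7 = 2.28571)

float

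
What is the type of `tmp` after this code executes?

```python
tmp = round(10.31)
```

round() with no ndigits arg returns int

int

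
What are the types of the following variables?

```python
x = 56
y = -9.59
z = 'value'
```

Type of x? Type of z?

x is int; z is str

int, str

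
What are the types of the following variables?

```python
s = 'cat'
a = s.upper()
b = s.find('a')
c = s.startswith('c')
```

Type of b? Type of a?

str.find() returns int; str.upper() returns str

int, str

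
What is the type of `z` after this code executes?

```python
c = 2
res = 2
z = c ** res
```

int ** positive int returns int (2 ** 2 = 4)

int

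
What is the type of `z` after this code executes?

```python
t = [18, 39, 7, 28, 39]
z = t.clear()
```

list.clear() returns None

NoneType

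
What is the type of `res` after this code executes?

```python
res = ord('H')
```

ord() returns int (Unicode code point)

int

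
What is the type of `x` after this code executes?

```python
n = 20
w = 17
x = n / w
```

int / int always returns float in Python 3 (20 / 17 = 1.17647)

float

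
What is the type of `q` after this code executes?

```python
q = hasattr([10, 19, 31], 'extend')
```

hasattr() returns bool

bool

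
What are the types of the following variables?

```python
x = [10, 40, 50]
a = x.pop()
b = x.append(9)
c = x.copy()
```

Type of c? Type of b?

list.copy() returns list; list.append() returns None

list, NoneType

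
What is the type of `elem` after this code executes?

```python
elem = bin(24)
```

bin() returns str representation

str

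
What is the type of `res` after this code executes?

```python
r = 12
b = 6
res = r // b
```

int // int returns int (12 // 6 = 2)

int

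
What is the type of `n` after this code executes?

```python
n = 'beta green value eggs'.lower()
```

str.lower() returns str

str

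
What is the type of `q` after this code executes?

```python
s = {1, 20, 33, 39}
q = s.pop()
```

Popping from a set of ints returns int

int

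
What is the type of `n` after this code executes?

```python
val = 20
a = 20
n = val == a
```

Equality comparison returns bool

bool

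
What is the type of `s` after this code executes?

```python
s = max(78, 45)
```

max() of ints returns int

int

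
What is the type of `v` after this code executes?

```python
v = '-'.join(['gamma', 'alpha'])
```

str.join() returns str

str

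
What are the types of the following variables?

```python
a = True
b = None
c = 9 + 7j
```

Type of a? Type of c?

a is bool; c is complex

bool, complex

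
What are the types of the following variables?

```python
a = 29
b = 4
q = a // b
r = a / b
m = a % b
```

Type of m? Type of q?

int % int returns int; int // int returns int

int, int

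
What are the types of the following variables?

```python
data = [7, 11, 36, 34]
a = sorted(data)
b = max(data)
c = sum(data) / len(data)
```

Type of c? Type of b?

int / int returns float; max of ints returns int

float, int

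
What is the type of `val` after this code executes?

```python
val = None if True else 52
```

Ternary: condition is True, if branch (None) taken → NoneType

NoneType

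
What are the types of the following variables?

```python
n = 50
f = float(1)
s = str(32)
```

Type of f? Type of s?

f is float; s is str

float, str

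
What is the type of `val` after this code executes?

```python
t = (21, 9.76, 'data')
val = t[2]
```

Index 2 of tuple is 'data' which is str

str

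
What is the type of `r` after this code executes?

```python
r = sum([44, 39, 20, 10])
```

sum() of ints returns int

int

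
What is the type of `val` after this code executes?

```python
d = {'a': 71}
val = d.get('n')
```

dict.get() returns None when key 'n' is not found and no default given

NoneType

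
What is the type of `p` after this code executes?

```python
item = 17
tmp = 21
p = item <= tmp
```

Comparison operators return bool

bool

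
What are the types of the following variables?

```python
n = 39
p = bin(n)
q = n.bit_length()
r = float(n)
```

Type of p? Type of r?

bin() returns str; float() returns float

str, float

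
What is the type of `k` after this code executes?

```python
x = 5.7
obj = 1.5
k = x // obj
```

float // float returns float (floor division preserves float type)

float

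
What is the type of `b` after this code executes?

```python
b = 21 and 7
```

'and' returns the last value when all truthy (7, which is int)

int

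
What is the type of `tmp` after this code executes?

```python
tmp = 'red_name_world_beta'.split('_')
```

str.split() returns list

list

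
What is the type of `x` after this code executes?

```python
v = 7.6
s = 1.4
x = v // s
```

float // float returns float (floor division preserves float type)

float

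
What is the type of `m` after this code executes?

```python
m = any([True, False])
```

any() returns bool

bool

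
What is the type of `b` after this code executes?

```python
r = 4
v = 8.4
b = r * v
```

int * float returns float (4 * 8.4 = 33.6)

float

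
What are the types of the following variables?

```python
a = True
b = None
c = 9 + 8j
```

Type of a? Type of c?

a is bool; c is complex

bool, complex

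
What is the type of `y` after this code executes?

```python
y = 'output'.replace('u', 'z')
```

str.replace() returns str

str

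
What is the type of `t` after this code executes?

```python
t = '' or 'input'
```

'or' returns first truthy value ('input', which is str)

str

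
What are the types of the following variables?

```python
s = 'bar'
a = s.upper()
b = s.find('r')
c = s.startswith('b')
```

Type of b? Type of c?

str.find() returns int; str.startswith() returns bool

int, bool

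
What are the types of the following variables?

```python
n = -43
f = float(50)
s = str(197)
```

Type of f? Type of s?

f is float; s is str

float, str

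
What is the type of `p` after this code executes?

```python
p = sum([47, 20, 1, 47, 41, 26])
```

sum() of ints returns int

int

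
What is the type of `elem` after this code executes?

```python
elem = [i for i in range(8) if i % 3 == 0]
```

A list comprehension [...] produces a list

list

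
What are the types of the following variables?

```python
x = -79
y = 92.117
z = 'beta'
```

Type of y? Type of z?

y is float; z is str

float, str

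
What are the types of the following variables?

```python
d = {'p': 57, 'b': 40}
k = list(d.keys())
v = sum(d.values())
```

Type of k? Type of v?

list(...) returns list; sum of int values returns int

list, int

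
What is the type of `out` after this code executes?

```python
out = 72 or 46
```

'or' returns the first truthy value (72, which is int)

int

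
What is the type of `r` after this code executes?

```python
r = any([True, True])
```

any() returns bool

bool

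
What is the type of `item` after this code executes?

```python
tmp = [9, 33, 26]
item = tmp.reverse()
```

list.reverse() returns None

NoneType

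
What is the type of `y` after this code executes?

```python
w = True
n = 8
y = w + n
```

bool + int returns int (True is 1, so 1 + 8 = 9)

int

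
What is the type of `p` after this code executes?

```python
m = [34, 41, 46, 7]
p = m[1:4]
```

Slicing a list always returns a list

list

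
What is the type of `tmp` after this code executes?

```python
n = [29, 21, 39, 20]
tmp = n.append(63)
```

list.append() returns None (mutates in place)

NoneType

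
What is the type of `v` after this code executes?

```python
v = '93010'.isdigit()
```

str.isdigit() returns bool

bool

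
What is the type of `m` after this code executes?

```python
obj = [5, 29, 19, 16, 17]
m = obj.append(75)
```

list.append() returns None (mutates in place)

NoneType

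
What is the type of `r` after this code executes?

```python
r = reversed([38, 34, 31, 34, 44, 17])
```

reversed() on a list returns a list_reverseiterator

list_reverseiterator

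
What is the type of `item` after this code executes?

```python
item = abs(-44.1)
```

abs() of float returns float

float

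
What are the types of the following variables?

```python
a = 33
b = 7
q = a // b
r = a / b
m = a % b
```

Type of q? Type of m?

int // int returns int; int % int returns int

int, int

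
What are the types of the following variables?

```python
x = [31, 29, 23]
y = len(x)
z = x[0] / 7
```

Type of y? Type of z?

len() returns int; int / int returns float

int, float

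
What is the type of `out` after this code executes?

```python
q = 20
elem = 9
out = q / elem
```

int / int always returns float in Python 3 (20 / 9 = 2.22222)

float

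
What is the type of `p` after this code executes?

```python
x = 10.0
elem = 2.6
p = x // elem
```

float // float returns float (floor division preserves float type)

float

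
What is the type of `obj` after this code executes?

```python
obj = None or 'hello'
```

'or' with None returns the other value ('hello', str)

str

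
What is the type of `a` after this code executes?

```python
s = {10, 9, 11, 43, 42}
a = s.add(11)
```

set.add() returns None (mutates in place)

NoneType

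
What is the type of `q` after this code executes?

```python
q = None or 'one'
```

'or' with None returns the other value ('one', str)

str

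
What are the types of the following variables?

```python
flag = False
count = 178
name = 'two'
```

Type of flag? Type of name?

flag is bool; name is str

bool, str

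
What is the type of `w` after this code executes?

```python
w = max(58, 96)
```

max() of ints returns int

int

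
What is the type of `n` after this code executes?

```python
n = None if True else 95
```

Ternary: condition is True, if branch (None) taken → NoneType

NoneType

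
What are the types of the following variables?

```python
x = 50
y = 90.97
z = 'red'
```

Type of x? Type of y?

x is int; y is float

int, float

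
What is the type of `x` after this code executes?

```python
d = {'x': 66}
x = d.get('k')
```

dict.get() returns None when key 'k' is not found and no default given

NoneType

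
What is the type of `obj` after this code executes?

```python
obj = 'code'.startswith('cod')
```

str.startswith() returns bool

bool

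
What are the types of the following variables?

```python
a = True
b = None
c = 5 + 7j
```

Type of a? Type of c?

a is bool; c is complex

bool, complex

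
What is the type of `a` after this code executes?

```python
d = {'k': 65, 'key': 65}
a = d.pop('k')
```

dict.pop() returns the value (int)

int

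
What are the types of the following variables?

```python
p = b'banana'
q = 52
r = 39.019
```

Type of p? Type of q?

p is bytes; q is int

bytes, int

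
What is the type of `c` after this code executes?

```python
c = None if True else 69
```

Ternary: condition is True, if branch (None) taken → NoneType

NoneType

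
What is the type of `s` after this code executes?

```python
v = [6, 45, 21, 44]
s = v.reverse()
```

list.reverse() returns None

NoneType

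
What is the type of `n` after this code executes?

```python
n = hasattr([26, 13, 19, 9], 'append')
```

hasattr() returns bool

bool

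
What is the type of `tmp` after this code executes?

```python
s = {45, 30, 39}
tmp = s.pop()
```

Popping from a set of ints returns int

int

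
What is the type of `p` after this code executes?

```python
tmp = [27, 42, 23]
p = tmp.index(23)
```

list.index() returns int

int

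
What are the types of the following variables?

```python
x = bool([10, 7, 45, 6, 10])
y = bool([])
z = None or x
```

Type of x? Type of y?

bool() returns bool; bool() returns bool

bool, bool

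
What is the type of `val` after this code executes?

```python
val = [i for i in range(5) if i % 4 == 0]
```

A list comprehension [...] produces a list

list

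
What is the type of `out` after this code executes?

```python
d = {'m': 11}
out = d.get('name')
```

dict.get() returns None when key 'name' is not found and no default given

NoneType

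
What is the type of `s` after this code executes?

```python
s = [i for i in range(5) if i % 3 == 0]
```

A list comprehension [...] produces a list

list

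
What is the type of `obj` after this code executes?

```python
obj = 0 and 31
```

'and' returns the first falsy value (0, which is int)

int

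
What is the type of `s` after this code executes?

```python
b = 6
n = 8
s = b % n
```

int % int returns int (6 % 8 = 6)

int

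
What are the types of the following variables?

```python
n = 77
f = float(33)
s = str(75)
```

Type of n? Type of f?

n is int; f is float

int, float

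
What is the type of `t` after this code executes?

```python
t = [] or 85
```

'or' returns first truthy value (85, which is int)

int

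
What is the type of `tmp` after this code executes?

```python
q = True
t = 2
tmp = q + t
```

bool + int returns int (True is 1, so 1 + 2 = 3)

int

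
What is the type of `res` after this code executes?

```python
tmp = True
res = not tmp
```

'not' always returns bool

bool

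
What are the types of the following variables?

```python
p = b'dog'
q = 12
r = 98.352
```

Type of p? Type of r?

p is bytes; r is float

bytes, float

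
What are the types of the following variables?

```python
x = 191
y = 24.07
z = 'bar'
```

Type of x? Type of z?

x is int; z is str

int, str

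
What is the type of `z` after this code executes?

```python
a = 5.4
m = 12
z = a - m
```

float - int returns float (5.4 - 12 = -6.6)

float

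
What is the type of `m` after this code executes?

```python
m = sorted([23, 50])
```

sorted() always returns list

list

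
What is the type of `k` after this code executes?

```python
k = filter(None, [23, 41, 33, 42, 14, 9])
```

filter() returns a filter iterator object

filter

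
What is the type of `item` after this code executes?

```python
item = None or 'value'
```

'or' with None returns the other value ('value', str)

str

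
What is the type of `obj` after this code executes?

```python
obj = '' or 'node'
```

'or' returns first truthy value ('node', which is str)

str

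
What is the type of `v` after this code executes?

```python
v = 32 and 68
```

'and' returns the last value when all truthy (68, which is int)

int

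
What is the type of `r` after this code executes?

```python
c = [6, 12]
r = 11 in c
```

'in' operator returns bool

bool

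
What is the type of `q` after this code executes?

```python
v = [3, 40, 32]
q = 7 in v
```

'in' operator returns bool

bool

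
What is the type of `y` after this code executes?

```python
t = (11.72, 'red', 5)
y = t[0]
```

Index 0 of tuple is 11.72 which is float

float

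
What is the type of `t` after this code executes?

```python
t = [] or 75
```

'or' returns first truthy value (75, which is int)

int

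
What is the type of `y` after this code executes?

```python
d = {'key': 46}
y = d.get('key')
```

dict.get() returns the value (int) when key is found

int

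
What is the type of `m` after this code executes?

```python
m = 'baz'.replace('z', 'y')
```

str.replace() returns str

str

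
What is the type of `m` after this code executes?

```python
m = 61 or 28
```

'or' returns the first truthy value (61, which is int)

int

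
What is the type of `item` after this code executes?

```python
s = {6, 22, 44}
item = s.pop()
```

Popping from a set of ints returns int

int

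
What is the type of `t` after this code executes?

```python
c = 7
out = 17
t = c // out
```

int // int returns int (7 // 17 = 0)

int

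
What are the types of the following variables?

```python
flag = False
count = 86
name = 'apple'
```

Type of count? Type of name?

count is int; name is str

int, str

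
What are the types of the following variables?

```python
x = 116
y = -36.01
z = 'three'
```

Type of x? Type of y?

x is int; y is float

int, float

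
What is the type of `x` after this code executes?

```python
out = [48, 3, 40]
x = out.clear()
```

list.clear() returns None

NoneType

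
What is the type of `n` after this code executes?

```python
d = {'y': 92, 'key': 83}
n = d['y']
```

Accessing dict[str, int] with key 'y' returns int value 92

int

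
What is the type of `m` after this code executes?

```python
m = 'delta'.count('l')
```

str.count() returns int

int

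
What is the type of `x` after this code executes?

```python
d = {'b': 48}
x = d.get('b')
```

dict.get() returns the value (int) when key is found

int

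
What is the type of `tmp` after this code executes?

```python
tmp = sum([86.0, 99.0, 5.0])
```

sum() of floats returns float

float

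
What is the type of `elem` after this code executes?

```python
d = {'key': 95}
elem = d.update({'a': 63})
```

dict.update() returns None

NoneType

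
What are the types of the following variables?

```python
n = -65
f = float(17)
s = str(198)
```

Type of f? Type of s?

f is float; s is str

float, str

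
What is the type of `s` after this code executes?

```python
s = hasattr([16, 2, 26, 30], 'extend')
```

hasattr() returns bool

bool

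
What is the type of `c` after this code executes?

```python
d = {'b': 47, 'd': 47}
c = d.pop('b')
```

dict.pop() returns the value (int)

int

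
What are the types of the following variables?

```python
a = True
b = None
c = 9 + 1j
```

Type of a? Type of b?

a is bool; b is NoneType

bool, NoneType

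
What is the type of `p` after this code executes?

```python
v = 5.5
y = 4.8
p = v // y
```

float // float returns float (floor division preserves float type)

float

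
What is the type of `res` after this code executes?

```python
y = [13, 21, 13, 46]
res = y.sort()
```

list.sort() returns None (sorts in place)

NoneType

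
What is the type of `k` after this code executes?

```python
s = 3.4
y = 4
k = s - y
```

float - int returns float (3.4 - 4 = -0.6)

float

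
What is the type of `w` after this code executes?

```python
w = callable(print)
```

callable() returns bool

bool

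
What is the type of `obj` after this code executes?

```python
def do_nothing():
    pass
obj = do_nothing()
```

A function with no return statement returns None

NoneType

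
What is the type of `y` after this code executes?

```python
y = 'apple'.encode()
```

str.encode() returns bytes

bytes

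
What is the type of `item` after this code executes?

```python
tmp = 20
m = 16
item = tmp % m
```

int % int returns int (20 % 16 = 4)

int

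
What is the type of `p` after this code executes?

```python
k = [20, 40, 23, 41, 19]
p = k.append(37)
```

list.append() returns None (mutates in place)

NoneType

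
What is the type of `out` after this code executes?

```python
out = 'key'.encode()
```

str.encode() returns bytes

bytes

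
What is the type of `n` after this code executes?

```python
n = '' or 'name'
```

'or' returns first truthy value ('name', which is str)

str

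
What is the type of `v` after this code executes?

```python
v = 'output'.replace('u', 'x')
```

str.replace() returns str

str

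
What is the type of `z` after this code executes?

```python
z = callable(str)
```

callable() returns bool

bool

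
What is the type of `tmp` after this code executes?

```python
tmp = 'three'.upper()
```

str.upper() returns str

str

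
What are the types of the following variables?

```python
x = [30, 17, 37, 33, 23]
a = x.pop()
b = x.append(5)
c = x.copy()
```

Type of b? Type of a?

list.append() returns None; list.pop() returns the element (int)

NoneType, int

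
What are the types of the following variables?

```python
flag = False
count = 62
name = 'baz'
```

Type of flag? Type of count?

flag is bool; count is int

bool, int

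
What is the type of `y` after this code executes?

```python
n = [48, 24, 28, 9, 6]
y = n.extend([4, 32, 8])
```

list.extend() returns None

NoneType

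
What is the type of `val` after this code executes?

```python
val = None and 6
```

'and' returns first falsy value (None)

NoneType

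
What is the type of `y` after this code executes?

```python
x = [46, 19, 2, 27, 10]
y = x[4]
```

Indexing a list of ints returns int (x[4] = 10)

int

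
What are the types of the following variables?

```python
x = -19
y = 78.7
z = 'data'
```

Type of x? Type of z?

x is int; z is str

int, str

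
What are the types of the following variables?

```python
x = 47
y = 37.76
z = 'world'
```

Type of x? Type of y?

x is int; y is float

int, float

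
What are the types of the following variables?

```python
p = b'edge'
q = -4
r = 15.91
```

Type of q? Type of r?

q is int; r is float

int, float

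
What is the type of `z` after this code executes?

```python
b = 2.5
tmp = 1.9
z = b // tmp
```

float // float returns float (floor division preserves float type)

float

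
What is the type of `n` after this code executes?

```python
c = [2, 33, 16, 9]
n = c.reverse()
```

list.reverse() returns None

NoneType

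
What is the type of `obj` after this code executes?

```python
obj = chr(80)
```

chr() returns str (single character)

str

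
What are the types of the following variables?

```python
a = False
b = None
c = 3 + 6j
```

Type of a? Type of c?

a is bool; c is complex

bool, complex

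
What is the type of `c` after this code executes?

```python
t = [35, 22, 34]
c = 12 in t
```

'in' operator returns bool

bool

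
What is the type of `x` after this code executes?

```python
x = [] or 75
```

'or' returns first truthy value (75, which is int)

int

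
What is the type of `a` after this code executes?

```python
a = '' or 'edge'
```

'or' returns first truthy value ('edge', which is str)

str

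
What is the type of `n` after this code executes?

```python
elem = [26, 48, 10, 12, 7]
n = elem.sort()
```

list.sort() returns None (sorts in place)

NoneType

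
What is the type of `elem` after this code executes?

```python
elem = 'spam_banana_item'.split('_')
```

str.split() returns list

list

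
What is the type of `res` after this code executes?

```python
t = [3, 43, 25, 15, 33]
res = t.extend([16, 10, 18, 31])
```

list.extend() returns None

NoneType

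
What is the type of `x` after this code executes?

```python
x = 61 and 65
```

'and' returns the last value when all truthy (65, which is int)

int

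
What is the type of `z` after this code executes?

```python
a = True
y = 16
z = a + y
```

bool + int returns int (True is 1, so 1 + 16 = 17)

int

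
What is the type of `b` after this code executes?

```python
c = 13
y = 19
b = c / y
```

int / int always returns float in Python 3 (13 / 19 = 0.684211)

float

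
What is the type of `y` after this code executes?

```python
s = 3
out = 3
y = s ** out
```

int ** positive int returns int (3 ** 3 = 27)

int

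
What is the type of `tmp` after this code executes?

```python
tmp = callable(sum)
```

callable() returns bool

bool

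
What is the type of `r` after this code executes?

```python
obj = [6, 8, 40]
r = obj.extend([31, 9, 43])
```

list.extend() returns None

NoneType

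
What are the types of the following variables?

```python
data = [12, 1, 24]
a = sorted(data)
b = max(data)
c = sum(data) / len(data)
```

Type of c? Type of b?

int / int returns float; max of ints returns int

float, int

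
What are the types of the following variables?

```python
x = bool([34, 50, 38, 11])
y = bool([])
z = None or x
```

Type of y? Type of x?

bool() returns bool; bool() returns bool

bool, bool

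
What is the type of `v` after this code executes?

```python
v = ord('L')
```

ord() returns int (Unicode code point)

int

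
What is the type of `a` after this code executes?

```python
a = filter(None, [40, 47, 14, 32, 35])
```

filter() returns a filter iterator object

filter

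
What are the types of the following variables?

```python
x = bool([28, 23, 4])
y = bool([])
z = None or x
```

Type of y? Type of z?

bool() returns bool; None or <bool> returns the bool

bool, bool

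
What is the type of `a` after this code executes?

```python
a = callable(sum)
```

callable() returns bool

bool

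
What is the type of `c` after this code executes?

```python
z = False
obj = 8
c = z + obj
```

bool + int returns int (False is 0, so 0 + 8 = 8)

int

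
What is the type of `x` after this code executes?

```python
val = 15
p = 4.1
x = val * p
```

int * float returns float (15 * 4.1 = 61.5)

float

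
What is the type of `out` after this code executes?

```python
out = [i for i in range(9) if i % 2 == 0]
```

A list comprehension [...] produces a list

list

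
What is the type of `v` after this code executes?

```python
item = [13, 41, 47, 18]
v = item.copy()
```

list.copy() returns list

list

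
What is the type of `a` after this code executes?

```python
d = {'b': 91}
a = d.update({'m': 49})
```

dict.update() returns None

NoneType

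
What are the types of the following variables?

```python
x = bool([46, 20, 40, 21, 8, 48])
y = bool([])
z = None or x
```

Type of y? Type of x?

bool() returns bool; bool() returns bool

bool, bool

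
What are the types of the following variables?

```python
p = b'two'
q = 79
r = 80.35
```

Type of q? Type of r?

q is int; r is float

int, float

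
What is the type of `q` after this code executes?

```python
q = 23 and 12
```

'and' returns the last value when all truthy (12, which is int)

int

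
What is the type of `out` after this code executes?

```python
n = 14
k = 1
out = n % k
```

int % int returns int (14 % 1 = 0)

int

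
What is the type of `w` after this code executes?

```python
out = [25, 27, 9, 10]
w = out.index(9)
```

list.index() returns int

int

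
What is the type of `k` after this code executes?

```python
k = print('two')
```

print() returns None

NoneType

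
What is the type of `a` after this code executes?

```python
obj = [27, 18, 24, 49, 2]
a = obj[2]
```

Indexing a list of ints returns int (obj[2] = 24)

int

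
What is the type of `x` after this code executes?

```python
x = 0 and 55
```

'and' returns the first falsy value (0, which is int)

int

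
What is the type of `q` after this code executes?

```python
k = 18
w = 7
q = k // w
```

int // int returns int (18 // 7 = 2)

int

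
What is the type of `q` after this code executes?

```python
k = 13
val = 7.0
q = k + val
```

int + float returns float (13 + 7.0 = 20.0)

float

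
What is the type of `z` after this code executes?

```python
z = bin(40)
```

bin() returns str representation

str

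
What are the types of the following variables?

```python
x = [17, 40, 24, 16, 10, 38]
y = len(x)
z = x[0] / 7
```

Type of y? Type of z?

len() returns int; int / int returns float

int, float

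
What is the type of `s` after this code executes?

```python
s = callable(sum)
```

callable() returns bool

bool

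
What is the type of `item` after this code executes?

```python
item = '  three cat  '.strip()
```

str.strip() returns str

str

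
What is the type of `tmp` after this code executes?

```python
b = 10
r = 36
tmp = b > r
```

Comparison operators return bool

bool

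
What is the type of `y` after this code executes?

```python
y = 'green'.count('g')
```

str.count() returns int

int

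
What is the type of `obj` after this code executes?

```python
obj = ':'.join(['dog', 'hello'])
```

str.join() returns str

str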